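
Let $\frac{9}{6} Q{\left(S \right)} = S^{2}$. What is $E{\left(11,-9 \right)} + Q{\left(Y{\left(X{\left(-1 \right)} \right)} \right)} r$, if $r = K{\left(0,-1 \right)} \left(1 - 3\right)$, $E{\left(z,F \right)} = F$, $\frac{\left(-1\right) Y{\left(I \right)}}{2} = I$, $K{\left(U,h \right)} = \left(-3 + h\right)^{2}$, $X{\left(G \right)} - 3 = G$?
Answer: $- \frac{1051}{3} \approx -350.33$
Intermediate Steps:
$X{\left(G \right)} = 3 + G$
$Y{\left(I \right)} = - 2 I$
$r = -32$ ($r = \left(-3 - 1\right)^{2} \left(1 - 3\right) = \left(-4\right)^{2} \left(-2\right) = 16 \left(-2\right) = -32$)
$Q{\left(S \right)} = \frac{2 S^{2}}{3}$
$E{\left(11,-9 \right)} + Q{\left(Y{\left(X{\left(-1 \right)} \right)} \right)} r = -9 + \frac{2 \left(- 2 \left(3 - 1\right)\right)^{2}}{3} \left(-32\right) = -9 + \frac{2 \left(\left(-2\right) 2\right)^{2}}{3} \left(-32\right) = -9 + \frac{2 \left(-4\right)^{2}}{3} \left(-32\right) = -9 + \frac{2}{3} \cdot 16 \left(-32\right) = -9 + \frac{32}{3} \left(-32\right) = -9 - \frac{1024}{3} = - \frac{1051}{3}$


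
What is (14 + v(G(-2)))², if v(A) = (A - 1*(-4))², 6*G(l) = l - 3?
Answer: 748225/1296 ≈ 577.33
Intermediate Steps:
G(l) = -½ + l/6 (G(l) = (l - 3)/6 = (-3 + l)/6 = -½ + l/6)
v(A) = (4 + A)² (v(A) = (A + 4)² = (4 + A)²)
(14 + v(G(-2)))² = (14 + (4 + (-½ + (⅙)*(-2)))²)² = (14 + (4 + (-½ - ⅓))²)² = (14 + (4 - ⅚)²)² = (14 + (19/6)²)² = (14 + 361/36)² = (865/36)² = 748225/1296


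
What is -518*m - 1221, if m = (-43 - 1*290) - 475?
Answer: 417323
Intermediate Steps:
m = -808 (m = (-43 - 290) - 475 = -333 - 475 = -808)
-518*m - 1221 = -518*(-808) - 1221 = 418544 - 1221 = 417323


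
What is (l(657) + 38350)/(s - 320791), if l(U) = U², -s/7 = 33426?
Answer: -469999/554773 ≈ -0.84719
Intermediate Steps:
s = -233982 (s = -7*33426 = -233982)
(l(657) + 38350)/(s - 320791) = (657² + 38350)/(-233982 - 320791) = (431649 + 38350)/(-554773) = 469999*(-1/554773) = -469999/554773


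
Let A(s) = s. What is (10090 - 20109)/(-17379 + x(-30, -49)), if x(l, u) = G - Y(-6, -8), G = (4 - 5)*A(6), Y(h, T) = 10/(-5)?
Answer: 10019/17383 ≈ 0.57637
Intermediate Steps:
Y(h, T) = -2 (Y(h, T) = 10*(-⅕) = -2)
G = -6 (G = (4 - 5)*6 = -1*6 = -6)
x(l, u) = -4 (x(l, u) = -6 - 1*(-2) = -6 + 2 = -4)
(10090 - 20109)/(-17379 + x(-30, -49)) = (10090 - 20109)/(-17379 - 4) = -10019/(-17383) = -10019*(-1/17383) = 10019/17383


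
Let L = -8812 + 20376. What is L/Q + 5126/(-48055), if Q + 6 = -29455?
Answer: -706725106/1415748355 ≈ -0.49919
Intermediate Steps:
Q = -29461 (Q = -6 - 29455 = -29461)
L = 11564
L/Q + 5126/(-48055) = 11564/(-29461) + 5126/(-48055) = 11564*(-1/29461) + 5126*(-1/48055) = -11564/29461 - 5126/48055 = -706725106/1415748355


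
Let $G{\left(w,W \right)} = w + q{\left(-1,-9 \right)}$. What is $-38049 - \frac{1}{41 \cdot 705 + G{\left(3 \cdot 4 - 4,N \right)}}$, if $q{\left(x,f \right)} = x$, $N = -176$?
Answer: $- \frac{1100072689}{28912} \approx -38049.0$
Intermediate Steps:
$G{\left(w,W \right)} = -1 + w$ ($G{\left(w,W \right)} = w - 1 = -1 + w$)
$-38049 - \frac{1}{41 \cdot 705 + G{\left(3 \cdot 4 - 4,N \right)}} = -38049 - \frac{1}{41 \cdot 705 + \left(-1 + \left(3 \cdot 4 - 4\right)\right)} = -38049 - \frac{1}{28905 + \left(-1 + \left(12 - 4\right)\right)} = -38049 - \frac{1}{28905 + \left(-1 + 8\right)} = -38049 - \frac{1}{28905 + 7} = -38049 - \frac{1}{28912} = - \frac{1100072689}{28912}$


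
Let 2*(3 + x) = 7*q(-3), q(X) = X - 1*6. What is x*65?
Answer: -4485/2 ≈ -2242.5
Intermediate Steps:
q(X) = -6 + X (q(X) = X - 6 = -6 + X)
x = -69/2 (x = -3 + (7*(-6 - 3))/2 = -3 + (7*(-9))/2 = -3 + (½)*(-63) = -3 - 63/2 = -69/2 ≈ -34.500)
x*65 = -69/2*65 = -4485/2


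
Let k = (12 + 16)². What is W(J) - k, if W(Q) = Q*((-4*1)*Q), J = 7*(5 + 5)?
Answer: -20384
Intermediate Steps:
J = 70 (J = 7*10 = 70)
k = 784 (k = 28² = 784)
W(Q) = -4*Q² (W(Q) = Q*(-4*Q) = -4*Q²)
W(J) - k = -4*70² - 1*784 = -4*4900 - 784 = -19600 - 784 = -20384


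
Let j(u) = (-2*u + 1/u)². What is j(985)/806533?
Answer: 537906045943/111788354275 ≈ 4.8118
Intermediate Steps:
j(u) = (1/u - 2*u)²
j(985)/806533 = ((-1 + 2*985²)²/985²)/806533 = ((-1 + 2*970225)²/970225)*(1/806533) = ((-1 + 1940450)²/970225)*(1/806533) = ((1/970225)*1940449²)*(1/806533) = ((1/970225)*3765342321601)*(1/806533) = (3765342321601/970225)*(1/806533) = 537906045943/111788354275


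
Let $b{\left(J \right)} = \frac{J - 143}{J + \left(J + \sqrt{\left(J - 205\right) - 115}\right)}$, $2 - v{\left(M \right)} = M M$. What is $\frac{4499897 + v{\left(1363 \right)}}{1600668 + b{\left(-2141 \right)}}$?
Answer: $\frac{9694316978558710605}{5873060046117254108} - \frac{754328115 i \sqrt{2461}}{5873060046117254108} \approx 1.6506 - 6.3716 \cdot 10^{-9} i$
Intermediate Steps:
$v{\left(M \right)} = 2 - M^{2}$ ($v{\left(M \right)} = 2 - M M = 2 - M^{2}$)
$b{\left(J \right)} = \frac{-143 + J}{\sqrt{-320 + J} + 2 J}$ ($b{\left(J \right)} = \frac{-143 + J}{J + \left(J + \sqrt{\left(-205 + J\right) - 115}\right)} = \frac{-143 + J}{J + \left(J + \sqrt{-320 + J}\right)} = \frac{-143 + J}{\sqrt{-320 + J} + 2 J}$)
$\frac{4499897 + v{\left(1363 \right)}}{1600668 + b{\left(-2141 \right)}} = \frac{4499897 + \left(2 - 1363^{2}\right)}{1600668 + \frac{-143 - 2141}{\sqrt{-320 - 2141} + 2 \left(-2141\right)}} = \frac{4499897 + \left(2 - 1857769\right)}{1600668 + \frac{1}{\sqrt{-2461} - 4282} \left(-2284\right)} = \frac{4499897 + \left(2 - 1857769\right)}{1600668 + \frac{1}{i \sqrt{2461} - 4282} \left(-2284\right)} = \frac{4499897 - 1857767}{1600668 + \frac{1}{-4282 + i \sqrt{2461}} \left(-2284\right)} = \frac{2642130}{1600668 - \frac{2284}{-4282 + i \sqrt{2461}}}$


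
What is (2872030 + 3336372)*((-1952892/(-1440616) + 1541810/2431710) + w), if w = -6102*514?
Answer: -852677699091098460080945/43789504167 ≈ -1.9472e+13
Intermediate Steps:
w = -3136428
(2872030 + 3336372)*((-1952892/(-1440616) + 1541810/2431710) + w) = (2872030 + 3336372)*((-1952892/(-1440616) + 1541810/2431710) - 3136428) = 6208402*((-1952892*(-1/1440616) + 1541810*(1/2431710)) - 3136428) = 6208402*((488223/360154 + 154181/243171) - 3136428) = 6208402*(174250579007/87579008334 - 3136428) = 6208402*(-274685079700411945/87579008334) = -852677699091098460080945/43789504167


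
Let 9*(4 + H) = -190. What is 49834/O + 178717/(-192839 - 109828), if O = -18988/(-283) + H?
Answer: 19198781656694/16182696489 ≈ 1186.4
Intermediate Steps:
H = -226/9 (H = -4 + (⅑)*(-190) = -4 - 190/9 = -226/9 ≈ -25.111)
O = 106934/2547 (O = -18988/(-283) - 226/9 = -18988*(-1)/283 - 226/9 = -202*(-94/283) - 226/9 = 18988/283 - 226/9 = 106934/2547 ≈ 41.984)
49834/O + 178717/(-192839 - 109828) = 49834/(106934/2547) + 178717/(-192839 - 109828) = 49834*(2547/106934) + 178717/(-302667) = 63463599/53467 + 178717*(-1/302667) = 63463599/53467 - 178717/302667 = 19198781656694/16182696489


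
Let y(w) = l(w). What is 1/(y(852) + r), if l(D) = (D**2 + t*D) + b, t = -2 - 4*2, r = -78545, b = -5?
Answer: 1/638834 ≈ 1.5654e-6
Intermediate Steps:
t = -10 (t = -2 - 8 = -10)
l(D) = -5 + D**2 - 10*D (l(D) = (D**2 - 10*D) - 5 = -5 + D**2 - 10*D)
y(w) = -5 + w**2 - 10*w
1/(y(852) + r) = 1/((-5 + 852**2 - 10*852) - 78545) = 1/((-5 + 725904 - 8520) - 78545) = 1/(717379 - 78545) = 1/638834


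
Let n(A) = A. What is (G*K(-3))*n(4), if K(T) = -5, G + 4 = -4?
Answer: 160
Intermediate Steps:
G = -8 (G = -4 - 4 = -8)
(G*K(-3))*n(4) = -8*(-5)*4 = 40*4 = 160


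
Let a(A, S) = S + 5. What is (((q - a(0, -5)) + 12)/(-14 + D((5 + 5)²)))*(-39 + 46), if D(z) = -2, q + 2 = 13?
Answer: -161/16 ≈ -10.063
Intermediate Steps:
q = 11 (q = -2 + 13 = 11)
a(A, S) = 5 + S
(((q - a(0, -5)) + 12)/(-14 + D((5 + 5)²)))*(-39 + 46) = (((11 - (5 - 5)) + 12)/(-14 - 2))*(-39 + 46) = (((11 - 1*0) + 12)/(-16))*7 = (((11 + 0) + 12)*(-1/16))*7 = ((11 + 12)*(-1/16))*7 = (23*(-1/16))*7 = -23/16*7 = -161/16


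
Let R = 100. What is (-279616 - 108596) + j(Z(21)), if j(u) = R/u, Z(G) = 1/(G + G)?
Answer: -384012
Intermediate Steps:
Z(G) = 1/(2*G)
j(u) = 100/u
(-279616 - 108596) + j(Z(21)) = (-279616 - 108596) + 100/(((1/2)/21)) = -388212 + 100/(((1/2)*(1/21))) = -388212 + 100/(1/42) = -388212 + 100*42 = -388212 + 4200 = -384012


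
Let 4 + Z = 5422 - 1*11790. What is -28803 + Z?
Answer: -35175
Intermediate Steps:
Z = -6372 (Z = -4 + (5422 - 1*11790) = -4 + (5422 - 11790) = -4 - 6368 = -6372)
-28803 + Z = -28803 - 6372 = -35175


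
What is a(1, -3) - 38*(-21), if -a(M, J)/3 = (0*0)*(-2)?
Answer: 798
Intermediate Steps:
a(M, J) = 0 (a(M, J) = -3*0*0*(-2) = -0*(-2) = -3*0 = 0)
a(1, -3) - 38*(-21) = 0 - 38*(-21) = 0 + 798 = 798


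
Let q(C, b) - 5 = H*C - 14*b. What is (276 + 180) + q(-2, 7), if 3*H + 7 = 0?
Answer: 1103/3 ≈ 367.67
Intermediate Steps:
H = -7/3 (H = -7/3 + (⅓)*0 = -7/3 + 0 = -7/3 ≈ -2.3333)
q(C, b) = 5 - 14*b - 7*C/3 (q(C, b) = 5 + (-7*C/3 - 14*b) = 5 + (-14*b - 7*C/3) = 5 - 14*b - 7*C/3)
(276 + 180) + q(-2, 7) = (276 + 180) + (5 - 14*7 - 7/3*(-2)) = 456 + (5 - 98 + 14/3) = 456 - 265/3 = 1103/3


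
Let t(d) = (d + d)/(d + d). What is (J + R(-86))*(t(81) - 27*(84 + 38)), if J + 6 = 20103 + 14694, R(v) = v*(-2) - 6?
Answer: -115113401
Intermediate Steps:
R(v) = -6 - 2*v (R(v) = -2*v - 6 = -6 - 2*v)
J = 34791 (J = -6 + (20103 + 14694) = -6 + 34797 = 34791)
t(d) = 1 (t(d) = (2*d)/((2*d)) = (2*d)*(1/(2*d)) = 1)
(J + R(-86))*(t(81) - 27*(84 + 38)) = (34791 + (-6 - 2*(-86)))*(1 - 27*(84 + 38)) = (34791 + (-6 + 172))*(1 - 27*122) = (34791 + 166)*(1 - 3294) = 34957*(-3293) = -115113401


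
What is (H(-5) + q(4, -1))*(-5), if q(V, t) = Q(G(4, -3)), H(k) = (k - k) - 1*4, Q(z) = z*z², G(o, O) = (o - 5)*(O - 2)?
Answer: -605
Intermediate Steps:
G(o, O) = (-5 + o)*(-2 + O)
Q(z) = z³
H(k) = -4 (H(k) = 0 - 4 = -4)
q(V, t) = 125 (q(V, t) = (10 - 5*(-3) - 2*4 - 3*4)³ = (10 + 15 - 8 - 12)³ = 5³ = 125)
(H(-5) + q(4, -1))*(-5) = (-4 + 125)*(-5) = 121*(-5) = -605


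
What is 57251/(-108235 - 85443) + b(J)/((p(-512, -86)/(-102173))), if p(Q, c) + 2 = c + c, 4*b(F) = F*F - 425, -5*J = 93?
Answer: -4887924107543/421249650 ≈ -11603.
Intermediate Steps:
J = -93/5 (J = -⅕*93 = -93/5 ≈ -18.600)
b(F) = -425/4 + F²/4 (b(F) = (F*F - 425)/4 = (F² - 425)/4 = (-425 + F²)/4 = -425/4 + F²/4)
p(Q, c) = -2 + 2*c (p(Q, c) = -2 + (c + c) = -2 + 2*c)
57251/(-108235 - 85443) + b(J)/((p(-512, -86)/(-102173))) = 57251/(-108235 - 85443) + (-425/4 + (-93/5)²/4)/(((-2 + 2*(-86))/(-102173))) = 57251/(-193678) + (-425/4 + (¼)*(8649/25))/(((-2 - 172)*(-1/102173))) = 57251*(-1/193678) + (-425/4 + 8649/100)/((-174*(-1/102173))) = -57251/193678 - 494/(25*174/102173) = -57251/193678 - 494/25*102173/174 = -57251/193678 - 25236731/2175 = -4887924107543/421249650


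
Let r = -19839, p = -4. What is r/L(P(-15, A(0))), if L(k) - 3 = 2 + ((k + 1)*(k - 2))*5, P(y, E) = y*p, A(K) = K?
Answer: -19839/17695 ≈ -1.1212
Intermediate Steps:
P(y, E) = -4*y (P(y, E) = y*(-4) = -4*y)
L(k) = 5 + 5*(1 + k)*(-2 + k) (L(k) = 3 + (2 + ((k + 1)*(k - 2))*5) = 3 + (2 + ((1 + k)*(-2 + k))*5) = 3 + (2 + 5*(1 + k)*(-2 + k)) = 5 + 5*(1 + k)*(-2 + k))
r/L(P(-15, A(0))) = -19839/(-5 - (-20)*(-15) + 5*(-4*(-15))²) = -19839/(-5 - 5*60 + 5*60²) = -19839/(-5 - 300 + 5*3600) = -19839/(-5 - 300 + 18000) = -19839/17695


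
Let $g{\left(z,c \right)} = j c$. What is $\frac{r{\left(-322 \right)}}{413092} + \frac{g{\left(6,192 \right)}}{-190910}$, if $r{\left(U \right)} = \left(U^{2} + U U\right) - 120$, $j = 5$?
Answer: $\frac{979228684}{1971584843} \approx 0.49667$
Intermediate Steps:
$g{\left(z,c \right)} = 5 c$
$r{\left(U \right)} = -120 + 2 U^{2}$ ($r{\left(U \right)} = \left(U^{2} + U^{2}\right) - 120 = 2 U^{2} - 120 = -120 + 2 U^{2}$)
$\frac{r{\left(-322 \right)}}{413092} + \frac{g{\left(6,192 \right)}}{-190910} = \frac{-120 + 2 \left(-322\right)^{2}}{413092} + \frac{5 \cdot 192}{-190910} = \left(-120 + 2 \cdot 103684\right) \frac{1}{413092} + 960 \left(- \frac{1}{190910}\right) = \left(-120 + 207368\right) \frac{1}{413092} - \frac{96}{19091} = 207248 \cdot \frac{1}{413092} - \frac{96}{19091} = \frac{51812}{103273} - \frac{96}{19091} = \frac{979228684}{1971584843}$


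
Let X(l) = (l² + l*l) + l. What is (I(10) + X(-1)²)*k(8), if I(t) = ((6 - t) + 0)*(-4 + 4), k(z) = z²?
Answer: 64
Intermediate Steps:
X(l) = l + 2*l² (X(l) = (l² + l²) + l = 2*l² + l = l + 2*l²)
I(t) = 0 (I(t) = (6 - t)*0 = 0)
(I(10) + X(-1)²)*k(8) = (0 + (-(1 + 2*(-1)))²)*8² = (0 + (-(1 - 2))²)*64 = (0 + (-1*(-1))²)*64 = (0 + 1²)*64 = (0 + 1)*64 = 1*64 = 64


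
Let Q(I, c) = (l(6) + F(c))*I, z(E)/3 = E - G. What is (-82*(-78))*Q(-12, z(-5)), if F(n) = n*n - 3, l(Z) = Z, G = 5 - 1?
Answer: -56182464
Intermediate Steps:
G = 4
F(n) = -3 + n² (F(n) = n² - 3 = -3 + n²)
z(E) = -12 + 3*E (z(E) = 3*(E - 1*4) = 3*(E - 4) = 3*(-4 + E) = -12 + 3*E)
Q(I, c) = I*(3 + c²) (Q(I, c) = (6 + (-3 + c²))*I = (3 + c²)*I = I*(3 + c²))
(-82*(-78))*Q(-12, z(-5)) = (-82*(-78))*(-12*(3 + (-12 + 3*(-5))²)) = 6396*(-12*(3 + (-12 - 15)²)) = 6396*(-12*(3 + (-27)²)) = 6396*(-12*(3 + 729)) = 6396*(-12*732) = 6396*(-8784) = -56182464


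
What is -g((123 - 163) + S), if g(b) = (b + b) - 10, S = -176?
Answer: 442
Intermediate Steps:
g(b) = -10 + 2*b (g(b) = 2*b - 10 = -10 + 2*b)
-g((123 - 163) + S) = -(-10 + 2*((123 - 163) - 176)) = -(-10 + 2*(-40 - 176)) = -(-10 + 2*(-216)) = -(-10 - 432) = -1*(-442) = 442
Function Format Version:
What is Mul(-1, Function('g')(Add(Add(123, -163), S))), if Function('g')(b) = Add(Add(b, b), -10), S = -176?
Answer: 442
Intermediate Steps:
Function('g')(b) = Add(-10, Mul(2, b)) (Function('g')(b) = Add(Mul(2, b), -10) = Add(-10, Mul(2, b)))
Mul(-1, Function('g')(Add(Add(123, -163), S))) = Mul(-1, Add(-10, Mul(2, Add(Add(123, -163), -176)))) = Mul(-1, Add(-10, Mul(2, Add(-40, -176)))) = Mul(-1, Add(-10, Mul(2, -216))) = Mul(-1, Add(-10, -432)) = Mul(-1, -442) = 442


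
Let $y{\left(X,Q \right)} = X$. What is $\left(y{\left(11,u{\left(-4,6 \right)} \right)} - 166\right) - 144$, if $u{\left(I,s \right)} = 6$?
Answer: $-299$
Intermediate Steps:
$\left(y{\left(11,u{\left(-4,6 \right)} \right)} - 166\right) - 144 = \left(11 - 166\right) - 144 = -155 - 144 = -299$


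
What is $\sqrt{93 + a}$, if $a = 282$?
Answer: $5 \sqrt{15} \approx 19.365$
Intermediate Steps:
$\sqrt{93 + a} = \sqrt{93 + 282} = \sqrt{375} = 5 \sqrt{15}$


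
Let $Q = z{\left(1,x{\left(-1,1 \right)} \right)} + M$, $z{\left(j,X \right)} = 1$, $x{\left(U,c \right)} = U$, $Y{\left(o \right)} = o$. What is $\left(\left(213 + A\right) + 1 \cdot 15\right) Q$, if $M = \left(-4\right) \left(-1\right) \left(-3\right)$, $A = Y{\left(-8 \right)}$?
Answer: $-2420$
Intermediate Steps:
$A = -8$
$M = -12$ ($M = 4 \left(-3\right) = -12$)
$Q = -11$ ($Q = 1 - 12 = -11$)
$\left(\left(213 + A\right) + 1 \cdot 15\right) Q = \left(\left(213 - 8\right) + 1 \cdot 15\right) \left(-11\right) = \left(205 + 15\right) \left(-11\right) = 220 \left(-11\right) = -2420$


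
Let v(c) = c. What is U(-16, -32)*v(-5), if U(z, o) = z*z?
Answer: -1280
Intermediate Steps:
U(z, o) = z²
U(-16, -32)*v(-5) = (-16)²*(-5) = 256*(-5) = -1280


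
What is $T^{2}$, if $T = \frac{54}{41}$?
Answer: $\frac{2916}{1681} \approx 1.7347$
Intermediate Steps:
$T = \frac{54}{41}$ ($T = 54 \cdot \frac{1}{41} = \frac{54}{41} \approx 1.3171$)
$T^{2} = \left(\frac{54}{41}\right)^{2} = \frac{2916}{1681}$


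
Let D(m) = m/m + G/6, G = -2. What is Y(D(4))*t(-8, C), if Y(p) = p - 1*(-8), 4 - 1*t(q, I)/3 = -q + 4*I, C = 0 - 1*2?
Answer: 104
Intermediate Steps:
C = -2 (C = 0 - 2 = -2)
t(q, I) = 12 - 12*I + 3*q (t(q, I) = 12 - 3*(-q + 4*I) = 12 + (-12*I + 3*q) = 12 - 12*I + 3*q)
D(m) = 2/3 (D(m) = m/m - 2/6 = 1 - 2*1/6 = 1 - 1/3 = 2/3)
Y(p) = 8 + p (Y(p) = p + 8 = 8 + p)
Y(D(4))*t(-8, C) = (8 + 2/3)*(12 - 12*(-2) + 3*(-8)) = 26*(12 + 24 - 24)/3 = (26/3)*12 = 104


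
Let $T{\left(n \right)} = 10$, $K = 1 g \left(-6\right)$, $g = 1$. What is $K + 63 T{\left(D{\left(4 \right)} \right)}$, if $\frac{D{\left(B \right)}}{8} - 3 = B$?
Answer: $624$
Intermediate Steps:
$D{\left(B \right)} = 24 + 8 B$
$K = -6$ ($K = 1 \cdot 1 \left(-6\right) = 1 \left(-6\right) = -6$)
$K + 63 T{\left(D{\left(4 \right)} \right)} = -6 + 63 \cdot 10 = -6 + 630 = 624$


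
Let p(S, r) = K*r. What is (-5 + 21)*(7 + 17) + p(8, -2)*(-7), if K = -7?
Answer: 286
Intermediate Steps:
p(S, r) = -7*r
(-5 + 21)*(7 + 17) + p(8, -2)*(-7) = (-5 + 21)*(7 + 17) - 7*(-2)*(-7) = 16*24 + 14*(-7) = 384 - 98 = 286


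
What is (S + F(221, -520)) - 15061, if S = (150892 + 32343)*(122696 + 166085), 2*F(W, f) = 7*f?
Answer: 52914769654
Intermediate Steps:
F(W, f) = 7*f/2 (F(W, f) = (7*f)/2 = 7*f/2)
S = 52914786535 (S = 183235*288781 = 52914786535)
(S + F(221, -520)) - 15061 = (52914786535 + (7/2)*(-520)) - 15061 = (52914786535 - 1820) - 15061 = 52914784715 - 15061 = 52914769654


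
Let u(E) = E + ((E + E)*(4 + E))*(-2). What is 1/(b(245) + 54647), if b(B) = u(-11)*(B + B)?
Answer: -1/101663 ≈ -9.8364e-6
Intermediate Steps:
u(E) = E - 4*E*(4 + E) (u(E) = E + ((2*E)*(4 + E))*(-2) = E + (2*E*(4 + E))*(-2) = E - 4*E*(4 + E))
b(B) = -638*B (b(B) = (-1*(-11)*(15 + 4*(-11)))*(B + B) = (-1*(-11)*(15 - 44))*(2*B) = (-1*(-11)*(-29))*(2*B) = -638*B)
1/(b(245) + 54647) = 1/(-638*245 + 54647) = 1/(-156310 + 54647) = 1/(-101663) = -1/101663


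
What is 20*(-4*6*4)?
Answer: -1920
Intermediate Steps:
20*(-4*6*4) = 20*(-24*4) = 20*(-96) = -1920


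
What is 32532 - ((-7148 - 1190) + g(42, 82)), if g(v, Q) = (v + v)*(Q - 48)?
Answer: 38014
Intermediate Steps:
g(v, Q) = 2*v*(-48 + Q) (g(v, Q) = (2*v)*(-48 + Q) = 2*v*(-48 + Q))
32532 - ((-7148 - 1190) + g(42, 82)) = 32532 - ((-7148 - 1190) + 2*42*(-48 + 82)) = 32532 - (-8338 + 2*42*34) = 32532 - (-8338 + 2856) = 32532 - 1*(-5482) = 32532 + 5482 = 38014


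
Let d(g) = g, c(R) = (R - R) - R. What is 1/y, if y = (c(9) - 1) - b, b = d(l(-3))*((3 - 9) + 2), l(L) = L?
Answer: -1/22 ≈ -0.045455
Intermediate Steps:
c(R) = -R (c(R) = 0 - R = -R)
b = 12 (b = -3*((3 - 9) + 2) = -3*(-6 + 2) = -3*(-4) = 12)
y = -22 (y = (-1*9 - 1) - 1*12 = (-9 - 1) - 12 = -10 - 12 = -22)
1/y = 1/(-22) = -1/22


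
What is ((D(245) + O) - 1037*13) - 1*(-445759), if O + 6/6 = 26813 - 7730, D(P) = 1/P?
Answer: 110583201/245 ≈ 4.5136e+5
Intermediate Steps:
O = 19082 (O = -1 + (26813 - 7730) = -1 + 19083 = 19082)
((D(245) + O) - 1037*13) - 1*(-445759) = ((1/245 + 19082) - 1037*13) - 1*(-445759) = ((1/245 + 19082) - 13481) + 445759 = (4675091/245 - 13481) + 445759 = 1372246/245 + 445759 = 110583201/245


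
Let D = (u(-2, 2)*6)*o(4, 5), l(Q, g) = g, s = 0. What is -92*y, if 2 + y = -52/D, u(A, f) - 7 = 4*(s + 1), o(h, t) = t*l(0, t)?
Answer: 154192/825 ≈ 186.90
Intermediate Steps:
o(h, t) = t**2 (o(h, t) = t*t = t**2)
u(A, f) = 11 (u(A, f) = 7 + 4*(0 + 1) = 7 + 4*1 = 7 + 4 = 11)
D = 1650 (D = (11*6)*5**2 = 66*25 = 1650)
y = -1676/825 (y = -2 - 52/1650 = -2 - 52*1/1650 = -2 - 26/825 = -1676/825 ≈ -2.0315)
-92*y = -92*(-1676/825) = 154192/825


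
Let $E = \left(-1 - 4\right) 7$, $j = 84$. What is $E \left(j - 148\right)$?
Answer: $2240$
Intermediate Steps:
$E = -35$ ($E = \left(-5\right) 7 = -35$)
$E \left(j - 148\right) = - 35 \left(84 - 148\right) = \left(-35\right) \left(-64\right) = 2240$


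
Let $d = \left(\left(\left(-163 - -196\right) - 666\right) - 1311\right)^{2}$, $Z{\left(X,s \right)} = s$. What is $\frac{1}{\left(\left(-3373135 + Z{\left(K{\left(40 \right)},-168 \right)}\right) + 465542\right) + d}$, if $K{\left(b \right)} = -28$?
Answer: $\frac{1}{871375} \approx 1.1476 \cdot 10^{-6}$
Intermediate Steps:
$d = 3779136$ ($d = \left(\left(\left(-163 + 196\right) - 666\right) - 1311\right)^{2} = \left(\left(33 - 666\right) - 1311\right)^{2} = \left(-633 - 1311\right)^{2} = \left(-1944\right)^{2} = 3779136$)
$\frac{1}{\left(\left(-3373135 + Z{\left(K{\left(40 \right)},-168 \right)}\right) + 465542\right) + d} = \frac{1}{\left(\left(-3373135 - 168\right) + 465542\right) + 3779136} = \frac{1}{\left(-3373303 + 465542\right) + 3779136} = \frac{1}{-2907761 + 3779136} = \frac{1}{871375}$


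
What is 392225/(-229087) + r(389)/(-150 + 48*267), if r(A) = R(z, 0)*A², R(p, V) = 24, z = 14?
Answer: 137834708733/483602657 ≈ 285.02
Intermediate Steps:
r(A) = 24*A²
392225/(-229087) + r(389)/(-150 + 48*267) = 392225/(-229087) + (24*389²)/(-150 + 48*267) = 392225*(-1/229087) + (24*151321)/(-150 + 12816) = -392225/229087 + 3631704/12666 = -392225/229087 + 3631704*(1/12666) = -392225/229087 + 605284/2111 = 137834708733/483602657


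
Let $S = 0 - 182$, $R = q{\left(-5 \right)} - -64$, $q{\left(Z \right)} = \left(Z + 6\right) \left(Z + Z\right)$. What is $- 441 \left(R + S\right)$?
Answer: $56448$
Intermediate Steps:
$q{\left(Z \right)} = 2 Z \left(6 + Z\right)$ ($q{\left(Z \right)} = \left(6 + Z\right) 2 Z = 2 Z \left(6 + Z\right)$)
$R = 54$ ($R = 2 \left(-5\right) \left(6 - 5\right) - -64 = 2 \left(-5\right) 1 + 64 = -10 + 64 = 54$)
$S = -182$ ($S = 0 - 182 = -182$)
$- 441 \left(R + S\right) = - 441 \left(54 - 182\right) = \left(-441\right) \left(-128\right) = 56448$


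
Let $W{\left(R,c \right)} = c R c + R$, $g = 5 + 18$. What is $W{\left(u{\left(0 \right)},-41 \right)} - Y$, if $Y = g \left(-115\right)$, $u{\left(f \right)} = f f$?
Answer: $2645$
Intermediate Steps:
$u{\left(f \right)} = f^{2}$
$g = 23$
$W{\left(R,c \right)} = R + R c^{2}$ ($W{\left(R,c \right)} = R c c + R = R c^{2} + R = R + R c^{2}$)
$Y = -2645$ ($Y = 23 \left(-115\right) = -2645$)
$W{\left(u{\left(0 \right)},-41 \right)} - Y = 0^{2} \left(1 + \left(-41\right)^{2}\right) - -2645 = 0 \left(1 + 1681\right) + 2645 = 0 \cdot 1682 + 2645 = 0 + 2645 = 2645$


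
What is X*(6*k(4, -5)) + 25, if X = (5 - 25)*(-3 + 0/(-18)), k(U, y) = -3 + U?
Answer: 385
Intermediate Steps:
X = 60 (X = -20*(-3 + 0*(-1/18)) = -20*(-3 + 0) = -20*(-3) = 60)
X*(6*k(4, -5)) + 25 = 60*(6*(-3 + 4)) + 25 = 60*(6*1) + 25 = 60*6 + 25 = 360 + 25 = 385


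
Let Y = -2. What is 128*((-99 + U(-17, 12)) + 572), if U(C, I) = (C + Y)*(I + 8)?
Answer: 11904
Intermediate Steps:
U(C, I) = (-2 + C)*(8 + I) (U(C, I) = (C - 2)*(I + 8) = (-2 + C)*(8 + I))
128*((-99 + U(-17, 12)) + 572) = 128*((-99 + (-16 - 2*12 + 8*(-17) - 17*12)) + 572) = 128*((-99 + (-16 - 24 - 136 - 204)) + 572) = 128*((-99 - 380) + 572) = 128*(-479 + 572) = 128*93 = 11904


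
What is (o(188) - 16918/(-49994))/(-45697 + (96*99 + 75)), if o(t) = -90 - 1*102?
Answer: 4790965/902841646 ≈ 0.0053065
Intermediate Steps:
o(t) = -192 (o(t) = -90 - 102 = -192)
(o(188) - 16918/(-49994))/(-45697 + (96*99 + 75)) = (-192 - 16918/(-49994))/(-45697 + (96*99 + 75)) = (-192 - 16918*(-1/49994))/(-45697 + (9504 + 75)) = (-192 + 8459/24997)/(-45697 + 9579) = -4790965/24997/(-36118) = -4790965/24997*(-1/36118) = 4790965/902841646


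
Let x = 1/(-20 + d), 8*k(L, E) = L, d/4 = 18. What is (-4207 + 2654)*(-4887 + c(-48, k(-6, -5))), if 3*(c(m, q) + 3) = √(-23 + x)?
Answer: 7594170 - 1553*I*√15535/78 ≈ 7.5942e+6 - 2481.6*I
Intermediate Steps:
d = 72 (d = 4*18 = 72)
k(L, E) = L/8
x = 1/52 (x = 1/(-20 + 72) = 1/52 ≈ 0.019231)
c(m, q) = -3 + I*√15535/78 (c(m, q) = -3 + √(-23 + 1/52)/3 = -3 + √(-1195/52)/3 = -3 + (I*√15535/26)/3 = -3 + I*√15535/78)
(-4207 + 2654)*(-4887 + c(-48, k(-6, -5))) = (-4207 + 2654)*(-4887 + (-3 + I*√15535/78)) = -1553*(-4890 + I*√15535/78) = 7594170 - 1553*I*√15535/78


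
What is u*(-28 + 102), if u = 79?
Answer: 5846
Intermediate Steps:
u*(-28 + 102) = 79*(-28 + 102) = 79*74 = 5846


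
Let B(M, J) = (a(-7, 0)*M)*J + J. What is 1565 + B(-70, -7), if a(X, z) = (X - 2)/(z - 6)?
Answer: 2293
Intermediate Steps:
a(X, z) = (-2 + X)/(-6 + z)
B(M, J) = J + 3*J*M/2 (B(M, J) = (((-2 - 7)/(-6 + 0))*M)*J + J = ((-9/(-6))*M)*J + J = ((-1/6*(-9))*M)*J + J = (3*M/2)*J + J = 3*J*M/2 + J = J + 3*J*M/2)
1565 + B(-70, -7) = 1565 + (1/2)*(-7)*(2 + 3*(-70)) = 1565 + (1/2)*(-7)*(2 - 210) = 1565 + (1/2)*(-7)*(-208) = 1565 + 728 = 2293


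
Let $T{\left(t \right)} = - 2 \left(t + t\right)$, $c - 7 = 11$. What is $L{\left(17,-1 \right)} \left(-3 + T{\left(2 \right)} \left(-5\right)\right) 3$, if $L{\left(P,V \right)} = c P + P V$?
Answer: $32079$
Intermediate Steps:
$c = 18$ ($c = 7 + 11 = 18$)
$L{\left(P,V \right)} = 18 P + P V$
$T{\left(t \right)} = - 4 t$ ($T{\left(t \right)} = - 2 \cdot 2 t = - 4 t$)
$L{\left(17,-1 \right)} \left(-3 + T{\left(2 \right)} \left(-5\right)\right) 3 = 17 \left(18 - 1\right) \left(-3 + \left(-4\right) 2 \left(-5\right)\right) 3 = 17 \cdot 17 \left(-3 - -40\right) 3 = 289 \left(-3 + 40\right) 3 = 289 \cdot 37 \cdot 3 = 289 \cdot 111 = 32079$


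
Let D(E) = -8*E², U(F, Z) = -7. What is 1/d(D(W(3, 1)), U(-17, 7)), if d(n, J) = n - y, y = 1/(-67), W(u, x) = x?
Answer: -67/535 ≈ -0.12523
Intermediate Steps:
y = -1/67 ≈ -0.014925
d(n, J) = 1/67 + n (d(n, J) = n - 1*(-1/67) = n + 1/67 = 1/67 + n)
1/d(D(W(3, 1)), U(-17, 7)) = 1/(1/67 - 8*1²) = 1/(1/67 - 8*1) = 1/(1/67 - 8) = 1/(-535/67) = -67/535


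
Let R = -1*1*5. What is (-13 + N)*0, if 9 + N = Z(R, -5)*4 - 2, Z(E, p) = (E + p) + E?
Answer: 0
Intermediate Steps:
R = -5 (R = -1*5 = -5)
Z(E, p) = p + 2*E
N = -71 (N = -9 + ((-5 + 2*(-5))*4 - 2) = -9 + ((-5 - 10)*4 - 2) = -9 + (-15*4 - 2) = -9 + (-60 - 2) = -9 - 62 = -71)
(-13 + N)*0 = (-13 - 71)*0 = -84*0 = 0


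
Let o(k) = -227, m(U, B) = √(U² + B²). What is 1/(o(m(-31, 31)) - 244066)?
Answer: -1/244293 ≈ -4.0934e-6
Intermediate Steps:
m(U, B) = √(B² + U²)
1/(o(m(-31, 31)) - 244066) = 1/(-227 - 244066) = 1/(-244293) = -1/244293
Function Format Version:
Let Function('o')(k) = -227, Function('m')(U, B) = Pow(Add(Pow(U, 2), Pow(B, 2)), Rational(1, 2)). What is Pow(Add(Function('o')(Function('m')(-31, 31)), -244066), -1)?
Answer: Rational(-1, 244293) ≈ -4.0934e-6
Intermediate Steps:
Function('m')(U, B) = Pow(Add(Pow(B, 2), Pow(U, 2)), Rational(1, 2))
Pow(Add(Function('o')(Function('m')(-31, 31)), -244066), -1) = Pow(Add(-227, -244066), -1) = Pow(-244293, -1) = Rational(-1, 244293)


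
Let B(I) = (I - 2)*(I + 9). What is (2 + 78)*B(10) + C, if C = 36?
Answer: 12196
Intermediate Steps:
B(I) = (-2 + I)*(9 + I)
(2 + 78)*B(10) + C = (2 + 78)*(-18 + 10² + 7*10) + 36 = 80*(-18 + 100 + 70) + 36 = 80*152 + 36 = 12160 + 36 = 12196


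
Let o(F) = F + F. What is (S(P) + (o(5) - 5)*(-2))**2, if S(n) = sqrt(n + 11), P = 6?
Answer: (10 - sqrt(17))**2 ≈ 34.538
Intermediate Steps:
o(F) = 2*F
S(n) = sqrt(11 + n)
(S(P) + (o(5) - 5)*(-2))**2 = (sqrt(11 + 6) + (2*5 - 5)*(-2))**2 = (sqrt(17) + (10 - 5)*(-2))**2 = (sqrt(17) + 5*(-2))**2 = (sqrt(17) - 10)**2 = (-10 + sqrt(17))**2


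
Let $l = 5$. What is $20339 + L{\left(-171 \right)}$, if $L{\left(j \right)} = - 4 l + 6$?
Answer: $20325$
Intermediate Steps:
$L{\left(j \right)} = -14$ ($L{\left(j \right)} = \left(-4\right) 5 + 6 = -20 + 6 = -14$)
$20339 + L{\left(-171 \right)} = 20339 - 14 = 20325$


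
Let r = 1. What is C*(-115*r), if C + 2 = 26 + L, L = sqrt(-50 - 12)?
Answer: -2760 - 115*I*sqrt(62) ≈ -2760.0 - 905.51*I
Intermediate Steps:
L = I*sqrt(62) (L = sqrt(-62) = I*sqrt(62) ≈ 7.874*I)
C = 24 + I*sqrt(62) (C = -2 + (26 + I*sqrt(62)) = 24 + I*sqrt(62) ≈ 24.0 + 7.874*I)
C*(-115*r) = (24 + I*sqrt(62))*(-115*1) = (24 + I*sqrt(62))*(-115) = -2760 - 115*I*sqrt(62)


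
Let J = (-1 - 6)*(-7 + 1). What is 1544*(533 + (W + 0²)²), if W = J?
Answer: 3546568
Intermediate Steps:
J = 42 (J = -7*(-6) = 42)
W = 42
1544*(533 + (W + 0²)²) = 1544*(533 + (42 + 0²)²) = 1544*(533 + (42 + 0)²) = 1544*(533 + 42²) = 1544*(533 + 1764) = 1544*2297 = 3546568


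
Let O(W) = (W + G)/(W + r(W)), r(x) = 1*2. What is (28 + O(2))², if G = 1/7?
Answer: 638401/784 ≈ 814.29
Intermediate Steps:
r(x) = 2
G = ⅐ ≈ 0.14286
O(W) = (⅐ + W)/(2 + W) (O(W) = (W + ⅐)/(W + 2) = (⅐ + W)/(2 + W))
(28 + O(2))² = (28 + (⅐ + 2)/(2 + 2))² = (28 + (15/7)/4)² = (28 + (¼)*(15/7))² = (28 + 15/28)² = (799/28)² = 638401/784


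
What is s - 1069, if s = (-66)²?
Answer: 3287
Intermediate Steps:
s = 4356
s - 1069 = 4356 - 1069 = 3287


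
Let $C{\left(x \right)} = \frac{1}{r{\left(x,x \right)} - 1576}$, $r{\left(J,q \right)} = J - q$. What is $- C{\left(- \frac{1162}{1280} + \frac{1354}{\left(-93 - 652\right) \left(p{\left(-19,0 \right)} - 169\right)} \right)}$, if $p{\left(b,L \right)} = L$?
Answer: $\frac{1}{1576} \approx 0.00063452$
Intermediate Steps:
$C{\left(x \right)} = - \frac{1}{1576}$ ($C{\left(x \right)} = \frac{1}{\left(x - x\right) - 1576} = \frac{1}{0 - 1576} = \frac{1}{-1576} = - \frac{1}{1576}$)
$- C{\left(- \frac{1162}{1280} + \frac{1354}{\left(-93 - 652\right) \left(p{\left(-19,0 \right)} - 169\right)} \right)} = \left(-1\right) \left(- \frac{1}{1576}\right) = \frac{1}{1576}$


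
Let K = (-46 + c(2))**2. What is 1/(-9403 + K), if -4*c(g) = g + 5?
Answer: -16/113967 ≈ -0.00014039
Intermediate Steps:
c(g) = -5/4 - g/4 (c(g) = -(g + 5)/4 = -(5 + g)/4 = -5/4 - g/4)
K = 36481/16 (K = (-46 + (-5/4 - 1/4*2))**2 = (-46 + (-5/4 - 1/2))**2 = (-46 - 7/4)**2 = (-191/4)**2 = 36481/16 ≈ 2280.1)
1/(-9403 + K) = 1/(-9403 + 36481/16) = 1/(-113967/16) = -16/113967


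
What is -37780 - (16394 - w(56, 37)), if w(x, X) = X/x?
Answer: -3033707/56 ≈ -54173.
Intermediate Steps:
-37780 - (16394 - w(56, 37)) = -37780 - (16394 - 37/56) = -37780 - 1*918027/56 = -37780 - 918027/56 = -3033707/56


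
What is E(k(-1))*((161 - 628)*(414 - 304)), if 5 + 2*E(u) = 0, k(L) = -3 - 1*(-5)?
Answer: 128425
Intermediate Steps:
k(L) = 2 (k(L) = -3 + 5 = 2)
E(u) = -5/2 (E(u) = -5/2 + (1/2)*0 = -5/2 + 0 = -5/2)
E(k(-1))*((161 - 628)*(414 - 304)) = -5*(161 - 628)*(414 - 304)/2 = -(-2335)*110/2 = -5/2*(-51370) = 128425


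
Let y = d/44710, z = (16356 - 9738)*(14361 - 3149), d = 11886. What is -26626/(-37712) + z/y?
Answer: 10425882881804413/37353736 ≈ 2.7911e+8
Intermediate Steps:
z = 74201016 (z = 6618*11212 = 74201016)
y = 5943/22355 (y = 11886/44710 = 11886*(1/44710) = 5943/22355 ≈ 0.26585)
-26626/(-37712) + z/y = -26626/(-37712) + 74201016/(5943/22355) = -26626*(-1/37712) + 74201016*(22355/5943) = 13313/18856 + 552921237560/1981 = 10425882881804413/37353736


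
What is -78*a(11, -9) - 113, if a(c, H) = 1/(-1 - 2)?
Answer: -87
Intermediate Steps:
a(c, H) = -⅓ (a(c, H) = 1/(-3) = -⅓)
-78*a(11, -9) - 113 = -78*(-⅓) - 113 = 26 - 113 = -87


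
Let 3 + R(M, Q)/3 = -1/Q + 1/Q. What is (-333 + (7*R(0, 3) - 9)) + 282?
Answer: -123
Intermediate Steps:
R(M, Q) = -9 (R(M, Q) = -9 + 3*(-1/Q + 1/Q) = -9 + 3*0 = -9 + 0 = -9)
(-333 + (7*R(0, 3) - 9)) + 282 = (-333 + (7*(-9) - 9)) + 282 = (-333 + (-63 - 9)) + 282 = (-333 - 72) + 282 = -405 + 282 = -123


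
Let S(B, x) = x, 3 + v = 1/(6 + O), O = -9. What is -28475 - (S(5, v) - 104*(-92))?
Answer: -114119/3 ≈ -38040.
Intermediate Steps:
v = -10/3 (v = -3 + 1/(6 - 9) = -3 + 1/(-3) = -3 - ⅓ = -10/3 ≈ -3.3333)
-28475 - (S(5, v) - 104*(-92)) = -28475 - (-10/3 - 104*(-92)) = -28475 - (-10/3 + 9568) = -28475 - 1*28694/3 = -28475 - 28694/3 = -114119/3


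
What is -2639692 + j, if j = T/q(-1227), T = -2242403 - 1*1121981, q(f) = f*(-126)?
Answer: -204052513484/77301 ≈ -2.6397e+6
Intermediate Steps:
q(f) = -126*f
T = -3364384 (T = -2242403 - 1121981 = -3364384)
j = -1682192/77301 (j = -3364384/((-126*(-1227))) = -3364384/154602 = -3364384*1/154602 = -1682192/77301 ≈ -21.762)
-2639692 + j = -2639692 - 1682192/77301 = -204052513484/77301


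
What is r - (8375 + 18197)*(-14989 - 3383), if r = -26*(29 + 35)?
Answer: 488179120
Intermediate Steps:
r = -1664 (r = -26*64 = -1664)
r - (8375 + 18197)*(-14989 - 3383) = -1664 - (8375 + 18197)*(-14989 - 3383) = -1664 - 26572*(-18372) = -1664 - 1*(-488180784) = -1664 + 488180784 = 488179120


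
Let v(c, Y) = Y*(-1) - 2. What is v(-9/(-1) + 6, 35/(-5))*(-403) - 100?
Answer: -2115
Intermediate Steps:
v(c, Y) = -2 - Y (v(c, Y) = -Y - 2 = -2 - Y)
v(-9/(-1) + 6, 35/(-5))*(-403) - 100 = (-2 - 35/(-5))*(-403) - 100 = (-2 - 35*(-1)/5)*(-403) - 100 = (-2 - 1*(-7))*(-403) - 100 = (-2 + 7)*(-403) - 100 = 5*(-403) - 100 = -2015 - 100 = -2115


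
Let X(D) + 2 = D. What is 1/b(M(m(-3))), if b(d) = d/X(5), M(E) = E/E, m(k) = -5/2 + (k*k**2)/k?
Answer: 3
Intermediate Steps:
X(D) = -2 + D
m(k) = -5/2 + k**2 (m(k) = -5*1/2 + k**3/k = -5/2 + k**2)
M(E) = 1
b(d) = d/3 (b(d) = d/(-2 + 5) = d/3)
1/b(M(m(-3))) = 1/((1/3)*1) = 1/(1/3) = 3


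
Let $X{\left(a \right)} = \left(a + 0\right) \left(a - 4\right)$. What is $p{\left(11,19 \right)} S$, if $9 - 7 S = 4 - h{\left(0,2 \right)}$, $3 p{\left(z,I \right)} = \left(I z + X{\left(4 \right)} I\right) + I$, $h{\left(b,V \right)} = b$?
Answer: $\frac{380}{7} \approx 54.286$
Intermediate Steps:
$X{\left(a \right)} = a \left(-4 + a\right)$
$p{\left(z,I \right)} = \frac{I}{3} + \frac{I z}{3}$ ($p{\left(z,I \right)} = \frac{\left(I z + 4 \left(-4 + 4\right) I\right) + I}{3} = \frac{\left(I z + 4 \cdot 0 I\right) + I}{3} = \frac{\left(I z + 0 I\right) + I}{3} = \frac{\left(I z + 0\right) + I}{3} = \frac{I z + I}{3} = \frac{I + I z}{3} = \frac{I}{3} + \frac{I z}{3}$)
$S = \frac{5}{7}$ ($S = \frac{9}{7} - \frac{4 - 0}{7} = \frac{9}{7} - \frac{4 + 0}{7} = \frac{9}{7} - \frac{4}{7} = \frac{5}{7} \approx 0.71429$)
$p{\left(11,19 \right)} S = \frac{1}{3} \cdot 19 \left(1 + 11\right) \frac{5}{7} = \frac{1}{3} \cdot 19 \cdot 12 \cdot \frac{5}{7} = 76 \cdot \frac{5}{7} = \frac{380}{7}$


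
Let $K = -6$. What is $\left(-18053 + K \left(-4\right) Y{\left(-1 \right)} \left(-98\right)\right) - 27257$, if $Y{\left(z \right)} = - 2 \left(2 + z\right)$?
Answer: $-40606$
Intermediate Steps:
$Y{\left(z \right)} = -4 - 2 z$
$\left(-18053 + K \left(-4\right) Y{\left(-1 \right)} \left(-98\right)\right) - 27257 = \left(-18053 + \left(-6\right) \left(-4\right) \left(-4 - -2\right) \left(-98\right)\right) - 27257 = \left(-18053 + 24 \left(-4 + 2\right) \left(-98\right)\right) - 27257 = \left(-18053 + 24 \left(-2\right) \left(-98\right)\right) - 27257 = \left(-18053 - -4704\right) - 27257 = \left(-18053 + 4704\right) - 27257 = -13349 - 27257 = -40606$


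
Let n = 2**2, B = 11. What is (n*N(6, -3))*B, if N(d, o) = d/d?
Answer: 44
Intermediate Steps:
n = 4
N(d, o) = 1
(n*N(6, -3))*B = (4*1)*11 = 4*11 = 44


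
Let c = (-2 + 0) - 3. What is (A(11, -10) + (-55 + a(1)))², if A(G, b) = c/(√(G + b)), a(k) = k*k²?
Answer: 3481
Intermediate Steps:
c = -5 (c = -2 - 3 = -5)
a(k) = k³
A(G, b) = -5/√(G + b)
(A(11, -10) + (-55 + a(1)))² = (-5/√(11 - 10) + (-55 + 1³))² = (-5/√1 + (-55 + 1))² = (-5*1 - 54)² = (-5 - 54)² = (-59)² = 3481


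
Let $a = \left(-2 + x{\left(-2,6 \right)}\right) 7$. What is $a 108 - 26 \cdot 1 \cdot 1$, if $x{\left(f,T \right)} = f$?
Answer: $-3050$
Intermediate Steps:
$a = -28$ ($a = \left(-2 - 2\right) 7 = \left(-4\right) 7 = -28$)
$a 108 - 26 \cdot 1 \cdot 1 = \left(-28\right) 108 - 26 \cdot 1 \cdot 1 = -3024 - 26 = -3050$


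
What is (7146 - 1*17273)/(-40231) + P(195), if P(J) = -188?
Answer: -7553301/40231 ≈ -187.75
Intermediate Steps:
(7146 - 1*17273)/(-40231) + P(195) = (7146 - 1*17273)/(-40231) - 188 = (7146 - 17273)*(-1/40231) - 188 = -10127*(-1/40231) - 188 = 10127/40231 - 188 = -7553301/40231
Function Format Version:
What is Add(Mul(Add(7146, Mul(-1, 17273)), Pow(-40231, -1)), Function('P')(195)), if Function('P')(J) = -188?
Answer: Rational(-7553301, 40231) ≈ -187.75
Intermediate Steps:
Add(Mul(Add(7146, Mul(-1, 17273)), Pow(-40231, -1)), Function('P')(195)) = Add(Mul(Add(7146, Mul(-1, 17273)), Pow(-40231, -1)), -188) = Add(Mul(Add(7146, -17273), Rational(-1, 40231)), -188) = Add(Mul(-10127, Rational(-1, 40231)), -188) = Add(Rational(10127, 40231), -188) = Rational(-7553301, 40231)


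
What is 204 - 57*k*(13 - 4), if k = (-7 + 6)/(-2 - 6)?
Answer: 1119/8 ≈ 139.88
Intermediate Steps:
k = ⅛ (k = -1/(-8) = -1*(-⅛) = ⅛ ≈ 0.12500)
204 - 57*k*(13 - 4) = 204 - 57*(13 - 4)/8 = 204 - 57*9/8 = 204 - 513/8 = 1119/8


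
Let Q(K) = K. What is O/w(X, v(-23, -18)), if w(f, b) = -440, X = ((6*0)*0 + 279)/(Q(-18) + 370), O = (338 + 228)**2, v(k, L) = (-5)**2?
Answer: -80089/110 ≈ -728.08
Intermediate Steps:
v(k, L) = 25
O = 320356 (O = 566**2 = 320356)
X = 279/352 (X = ((6*0)*0 + 279)/(-18 + 370) = (0*0 + 279)/352 = (0 + 279)*(1/352) = 279*(1/352) = 279/352 ≈ 0.79261)
O/w(X, v(-23, -18)) = 320356/(-440) = 320356*(-1/440) = -80089/110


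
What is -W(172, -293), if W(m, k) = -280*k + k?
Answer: -81747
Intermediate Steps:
W(m, k) = -279*k
-W(172, -293) = -(-279)*(-293) = -1*81747 = -81747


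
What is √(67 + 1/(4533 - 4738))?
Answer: 3*√312830/205 ≈ 8.1851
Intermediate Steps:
√(67 + 1/(4533 - 4738)) = √(67 + 1/(-205)) = √(67 - 1/205) = √(13734/205) = 3*√312830/205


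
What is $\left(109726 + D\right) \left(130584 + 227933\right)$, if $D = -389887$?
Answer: $-100442481237$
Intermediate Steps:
$\left(109726 + D\right) \left(130584 + 227933\right) = \left(109726 - 389887\right) \left(130584 + 227933\right) = \left(-280161\right) 358517 = -100442481237$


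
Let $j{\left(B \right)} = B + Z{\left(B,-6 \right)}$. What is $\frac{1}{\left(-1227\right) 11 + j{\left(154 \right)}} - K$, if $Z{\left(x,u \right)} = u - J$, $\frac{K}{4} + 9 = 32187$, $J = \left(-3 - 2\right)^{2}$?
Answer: $- \frac{1721394289}{13374} \approx -1.2871 \cdot 10^{5}$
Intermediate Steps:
$J = 25$ ($J = \left(-5\right)^{2} = 25$)
$K = 128712$ ($K = -36 + 4 \cdot 32187 = -36 + 128748 = 128712$)
$Z{\left(x,u \right)} = -25 + u$ ($Z{\left(x,u \right)} = u - 25 = -25 + u$)
$j{\left(B \right)} = -31 + B$ ($j{\left(B \right)} = B - 31 = -31 + B$)
$\frac{1}{\left(-1227\right) 11 + j{\left(154 \right)}} - K = \frac{1}{\left(-1227\right) 11 + \left(-31 + 154\right)} - 128712 = \frac{1}{-13497 + 123} - 128712 = \frac{1}{-13374} - 128712 = - \frac{1}{13374} - 128712 = - \frac{1721394289}{13374}$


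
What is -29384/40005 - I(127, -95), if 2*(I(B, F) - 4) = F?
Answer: 3421667/80010 ≈ 42.766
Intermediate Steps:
I(B, F) = 4 + F/2
-29384/40005 - I(127, -95) = -29384/40005 - (4 + (½)*(-95)) = -29384*1/40005 - (4 - 95/2) = -29384/40005 - 1*(-87/2) = -29384/40005 + 87/2 = 3421667/80010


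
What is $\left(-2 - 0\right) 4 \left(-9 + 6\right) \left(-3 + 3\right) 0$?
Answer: $0$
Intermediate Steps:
$\left(-2 - 0\right) 4 \left(-9 + 6\right) \left(-3 + 3\right) 0 = \left(-2 + 0\right) 4 \left(\left(-3\right) 0\right) 0 = \left(-2\right) 4 \cdot 0 \cdot 0 = \left(-8\right) 0 \cdot 0 = 0 \cdot 0 = 0$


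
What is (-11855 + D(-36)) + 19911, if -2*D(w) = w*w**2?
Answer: 31384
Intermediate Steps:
D(w) = -w**3/2 (D(w) = -w*w**2/2 = -w**3/2)
(-11855 + D(-36)) + 19911 = (-11855 - 1/2*(-36)**3) + 19911 = (-11855 - 1/2*(-46656)) + 19911 = (-11855 + 23328) + 19911 = 11473 + 19911 = 31384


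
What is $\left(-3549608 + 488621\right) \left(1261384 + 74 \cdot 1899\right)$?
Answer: $-4291228285170$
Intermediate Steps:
$\left(-3549608 + 488621\right) \left(1261384 + 74 \cdot 1899\right) = - 3060987 \left(1261384 + 140526\right) = \left(-3060987\right) 1401910 = -4291228285170$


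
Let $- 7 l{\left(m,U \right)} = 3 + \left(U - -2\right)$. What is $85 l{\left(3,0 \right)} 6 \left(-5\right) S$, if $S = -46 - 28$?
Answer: $- \frac{943500}{7} \approx -1.3479 \cdot 10^{5}$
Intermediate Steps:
$l{\left(m,U \right)} = - \frac{5}{7} - \frac{U}{7}$ ($l{\left(m,U \right)} = - \frac{3 + \left(U - -2\right)}{7} = - \frac{3 + \left(U + 2\right)}{7} = - \frac{3 + \left(2 + U\right)}{7} = - \frac{5 + U}{7} = - \frac{5}{7} - \frac{U}{7}$)
$S = -74$ ($S = -46 - 28 = -74$)
$85 l{\left(3,0 \right)} 6 \left(-5\right) S = 85 \left(- \frac{5}{7} - 0\right) 6 \left(-5\right) \left(-74\right) = 85 \left(- \frac{5}{7} + 0\right) 6 \left(-5\right) \left(-74\right) = 85 \left(- \frac{5}{7}\right) 6 \left(-5\right) \left(-74\right) = 85 \left(\left(- \frac{30}{7}\right) \left(-5\right)\right) \left(-74\right) = 85 \cdot \frac{150}{7} \left(-74\right) = \frac{12750}{7} \left(-74\right) = - \frac{943500}{7}$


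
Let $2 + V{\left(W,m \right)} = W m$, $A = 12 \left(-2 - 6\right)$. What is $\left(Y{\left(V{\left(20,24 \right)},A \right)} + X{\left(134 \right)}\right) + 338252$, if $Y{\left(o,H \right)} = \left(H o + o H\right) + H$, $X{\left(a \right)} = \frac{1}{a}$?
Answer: $\frac{33014921}{134} \approx 2.4638 \cdot 10^{5}$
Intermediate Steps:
$A = -96$ ($A = 12 \left(-8\right) = -96$)
$V{\left(W,m \right)} = -2 + W m$
$Y{\left(o,H \right)} = H + 2 H o$ ($Y{\left(o,H \right)} = \left(H o + H o\right) + H = 2 H o + H = H + 2 H o$)
$\left(Y{\left(V{\left(20,24 \right)},A \right)} + X{\left(134 \right)}\right) + 338252 = \left(- 96 \left(1 + 2 \left(-2 + 20 \cdot 24\right)\right) + \frac{1}{134}\right) + 338252 = \left(- 96 \left(1 + 2 \left(-2 + 480\right)\right) + \frac{1}{134}\right) + 338252 = \left(- 96 \left(1 + 2 \cdot 478\right) + \frac{1}{134}\right) + 338252 = \left(- 96 \left(1 + 956\right) + \frac{1}{134}\right) + 338252 = \left(\left(-96\right) 957 + \frac{1}{134}\right) + 338252 = \left(-91872 + \frac{1}{134}\right) + 338252 = - \frac{12310847}{134} + 338252 = \frac{33014921}{134}$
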